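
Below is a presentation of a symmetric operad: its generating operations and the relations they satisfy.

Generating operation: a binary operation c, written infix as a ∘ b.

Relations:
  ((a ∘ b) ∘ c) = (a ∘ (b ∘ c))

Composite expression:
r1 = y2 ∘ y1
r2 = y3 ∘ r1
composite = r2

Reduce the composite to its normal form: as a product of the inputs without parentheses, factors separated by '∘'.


y3 ∘ y2 ∘ y1

All parenthesizations of c agree; list the y-inputs left to right.
(y2 ∘ y1) collapses to y2 ∘ y1
(y3 ∘ (y2 ∘ y1)) collapses to y3 ∘ y2 ∘ y1


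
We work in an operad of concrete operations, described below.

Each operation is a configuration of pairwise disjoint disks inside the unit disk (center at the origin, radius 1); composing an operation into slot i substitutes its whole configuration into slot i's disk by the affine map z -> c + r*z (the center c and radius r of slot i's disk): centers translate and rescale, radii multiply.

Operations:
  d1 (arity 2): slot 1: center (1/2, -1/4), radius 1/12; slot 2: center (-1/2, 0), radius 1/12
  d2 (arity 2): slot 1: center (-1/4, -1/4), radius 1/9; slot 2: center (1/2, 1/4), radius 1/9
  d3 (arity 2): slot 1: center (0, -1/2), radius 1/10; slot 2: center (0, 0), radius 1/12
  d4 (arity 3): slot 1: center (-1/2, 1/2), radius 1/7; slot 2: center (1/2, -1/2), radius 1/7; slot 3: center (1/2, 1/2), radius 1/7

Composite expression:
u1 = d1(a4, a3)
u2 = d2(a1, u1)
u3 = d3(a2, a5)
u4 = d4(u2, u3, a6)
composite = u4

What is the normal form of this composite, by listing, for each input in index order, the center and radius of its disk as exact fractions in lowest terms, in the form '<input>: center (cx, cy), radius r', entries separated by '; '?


Affine substitution under d4: radii multiply and a-centers shift.
input a1: composing its 2 substitution steps yields center (-15/28, 13/28), radius 1/63
input a4: composing its 3 substitution steps yields center (-53/126, 67/126), radius 1/756
input a3: composing its 3 substitution steps yields center (-55/126, 15/28), radius 1/756
input a2: composing its 2 substitution steps yields center (1/2, -4/7), radius 1/70
input a5: composing its 2 substitution steps yields center (1/2, -1/2), radius 1/84
input a6: composing its 1 substitution step yields center (1/2, 1/2), radius 1/7

a1: center (-15/28, 13/28), radius 1/63; a2: center (1/2, -4/7), radius 1/70; a3: center (-55/126, 15/28), radius 1/756; a4: center (-53/126, 67/126), radius 1/756; a5: center (1/2, -1/2), radius 1/84; a6: center (1/2, 1/2), radius 1/7


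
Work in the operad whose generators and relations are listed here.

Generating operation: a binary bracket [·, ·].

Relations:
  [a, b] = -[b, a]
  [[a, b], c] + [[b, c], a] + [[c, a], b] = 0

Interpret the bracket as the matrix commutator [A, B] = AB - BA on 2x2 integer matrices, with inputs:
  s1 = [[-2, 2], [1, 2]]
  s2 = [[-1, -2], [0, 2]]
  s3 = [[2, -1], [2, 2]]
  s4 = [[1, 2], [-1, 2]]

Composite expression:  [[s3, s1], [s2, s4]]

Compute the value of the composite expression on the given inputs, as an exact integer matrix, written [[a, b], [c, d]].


[[-52, 96], [-62, 52]]


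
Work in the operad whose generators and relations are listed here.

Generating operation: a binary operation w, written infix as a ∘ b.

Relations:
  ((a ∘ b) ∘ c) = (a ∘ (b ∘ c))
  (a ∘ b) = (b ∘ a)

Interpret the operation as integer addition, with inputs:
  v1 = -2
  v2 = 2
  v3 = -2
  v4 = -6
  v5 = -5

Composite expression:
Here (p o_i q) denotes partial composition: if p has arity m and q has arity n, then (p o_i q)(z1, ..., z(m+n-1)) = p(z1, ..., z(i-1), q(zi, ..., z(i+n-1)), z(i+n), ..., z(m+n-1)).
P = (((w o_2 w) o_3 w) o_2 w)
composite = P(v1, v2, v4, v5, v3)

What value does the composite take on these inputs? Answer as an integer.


-13

(v2 ∘ v4) = -4
(v5 ∘ v3) = -7
((v2 ∘ v4) ∘ (v5 ∘ v3)) = -11
(v1 ∘ ((v2 ∘ v4) ∘ (v5 ∘ v3))) = -13


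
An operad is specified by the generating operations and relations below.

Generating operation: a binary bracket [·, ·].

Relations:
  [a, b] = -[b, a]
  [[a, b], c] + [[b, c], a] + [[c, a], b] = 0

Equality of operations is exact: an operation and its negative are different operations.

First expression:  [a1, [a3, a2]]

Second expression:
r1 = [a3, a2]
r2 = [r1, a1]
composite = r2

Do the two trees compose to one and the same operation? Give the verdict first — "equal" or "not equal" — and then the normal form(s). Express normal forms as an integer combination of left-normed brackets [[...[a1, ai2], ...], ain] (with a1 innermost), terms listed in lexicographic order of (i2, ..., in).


Normal form of the first expression: -[[a1, a2], a3] + [[a1, a3], a2]
Normal form of the second expression: [[a1, a2], a3] - [[a1, a3], a2]
Distinct normal forms: not equal.

not equal — first -[[a1, a2], a3] + [[a1, a3], a2], second [[a1, a2], a3] - [[a1, a3], a2]


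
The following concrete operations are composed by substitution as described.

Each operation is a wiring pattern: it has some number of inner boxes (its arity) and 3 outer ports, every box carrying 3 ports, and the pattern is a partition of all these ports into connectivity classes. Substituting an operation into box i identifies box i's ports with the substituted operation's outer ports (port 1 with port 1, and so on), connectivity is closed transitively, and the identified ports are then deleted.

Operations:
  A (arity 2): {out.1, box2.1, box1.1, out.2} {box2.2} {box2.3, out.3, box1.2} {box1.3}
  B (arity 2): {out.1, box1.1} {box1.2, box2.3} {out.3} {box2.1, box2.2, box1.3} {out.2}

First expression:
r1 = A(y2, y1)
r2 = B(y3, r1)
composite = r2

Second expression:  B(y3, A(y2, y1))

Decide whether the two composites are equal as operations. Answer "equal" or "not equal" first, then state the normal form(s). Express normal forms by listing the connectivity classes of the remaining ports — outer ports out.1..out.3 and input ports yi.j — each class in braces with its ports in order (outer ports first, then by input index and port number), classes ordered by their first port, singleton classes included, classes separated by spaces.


equal; the common form is {out.1, y3.1} {out.2} {out.3} {y1.1, y2.1, y3.3} {y1.2} {y1.3, y2.2, y3.2} {y2.3}


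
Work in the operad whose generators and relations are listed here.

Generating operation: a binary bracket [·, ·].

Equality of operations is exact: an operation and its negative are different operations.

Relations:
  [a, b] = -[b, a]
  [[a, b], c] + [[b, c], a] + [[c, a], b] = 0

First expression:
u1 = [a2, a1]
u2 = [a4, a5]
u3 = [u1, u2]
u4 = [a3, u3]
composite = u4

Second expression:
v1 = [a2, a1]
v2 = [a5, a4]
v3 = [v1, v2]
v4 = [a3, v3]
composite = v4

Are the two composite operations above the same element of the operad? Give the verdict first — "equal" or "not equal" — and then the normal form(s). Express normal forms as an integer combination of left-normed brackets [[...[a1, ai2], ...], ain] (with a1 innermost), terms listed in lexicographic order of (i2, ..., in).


not equal; first: [[[[a1, a2], a4], a5], a3] - [[[[a1, a2], a5], a4], a3]; second: -[[[[a1, a2], a4], a5], a3] + [[[[a1, a2], a5], a4], a3]

The first composite normalizes to [[[[a1, a2], a4], a5], a3] - [[[[a1, a2], a5], a4], a3]
The second composite normalizes to -[[[[a1, a2], a4], a5], a3] + [[[[a1, a2], a5], a4], a3]
Distinct normal forms: not equal.


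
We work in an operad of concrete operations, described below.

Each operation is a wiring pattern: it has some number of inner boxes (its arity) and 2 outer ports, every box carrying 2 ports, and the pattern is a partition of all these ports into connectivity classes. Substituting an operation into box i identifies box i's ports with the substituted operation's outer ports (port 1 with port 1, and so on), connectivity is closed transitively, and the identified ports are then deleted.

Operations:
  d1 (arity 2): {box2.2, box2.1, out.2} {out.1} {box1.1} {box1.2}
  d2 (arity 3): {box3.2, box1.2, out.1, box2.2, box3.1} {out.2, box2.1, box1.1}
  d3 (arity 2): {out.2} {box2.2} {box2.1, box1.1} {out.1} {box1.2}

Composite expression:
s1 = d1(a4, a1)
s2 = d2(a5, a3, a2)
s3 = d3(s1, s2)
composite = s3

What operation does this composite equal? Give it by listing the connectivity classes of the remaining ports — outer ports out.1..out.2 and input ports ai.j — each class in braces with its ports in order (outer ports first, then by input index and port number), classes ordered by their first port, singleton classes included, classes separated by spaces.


Substituting into d3 glues patterns; closure does the rest.
composing d1 on (a4, a1), with out.j its own outer ports: {out.1} {out.2, a1.1, a1.2} {a4.1} {a4.2}
composing d2 on (a5, a3, a2), with out.j its own outer ports: {out.1, a2.1, a2.2, a3.2, a5.2} {out.2, a3.1, a5.1}
composing d3 on (a4, a1, a5, a3, a2), with out.j its own outer ports: {out.1} {out.2} {a1.1, a1.2} {a2.1, a2.2, a3.2, a5.2} {a3.1, a5.1} {a4.1} {a4.2}

{out.1} {out.2} {a1.1, a1.2} {a2.1, a2.2, a3.2, a5.2} {a3.1, a5.1} {a4.1} {a4.2}


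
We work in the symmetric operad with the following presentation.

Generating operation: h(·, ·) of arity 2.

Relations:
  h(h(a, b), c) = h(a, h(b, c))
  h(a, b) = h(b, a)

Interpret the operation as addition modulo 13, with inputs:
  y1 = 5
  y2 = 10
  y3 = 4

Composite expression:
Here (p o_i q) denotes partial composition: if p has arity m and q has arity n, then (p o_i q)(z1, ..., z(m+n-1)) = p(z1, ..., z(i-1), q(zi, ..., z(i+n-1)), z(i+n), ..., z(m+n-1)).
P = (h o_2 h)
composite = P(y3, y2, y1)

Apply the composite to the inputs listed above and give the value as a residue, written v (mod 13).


h(y2, y1) = 2
h(y3, h(y2, y1)) = 6

6 (mod 13)


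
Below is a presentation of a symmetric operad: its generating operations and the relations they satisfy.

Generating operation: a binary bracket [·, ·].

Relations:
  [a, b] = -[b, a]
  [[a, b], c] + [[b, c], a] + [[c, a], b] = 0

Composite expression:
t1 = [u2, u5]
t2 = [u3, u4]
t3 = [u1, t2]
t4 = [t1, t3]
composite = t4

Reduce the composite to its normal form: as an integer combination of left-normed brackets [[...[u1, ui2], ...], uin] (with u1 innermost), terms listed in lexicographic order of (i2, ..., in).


In the tensor algebra, words opening u1 carry the u1-anchored form.
Composite bracket: [[u2, u5], [u1, [u3, u4]]]
Under [a, b] = ab - ba we get 16 signed associative words (2^4 = 16).
Keep just the words that open with u1:
  word u1u3u4u2u5 has sign -1, contributing -[[[[u1, u3], u4], u2], u5]
  word u1u3u4u5u2 has sign +1, contributing +[[[[u1, u3], u4], u5], u2]
  word u1u4u3u2u5 has sign +1, contributing +[[[[u1, u4], u3], u2], u5]
  word u1u4u3u5u2 has sign -1, contributing -[[[[u1, u4], u3], u5], u2]

-[[[[u1, u3], u4], u2], u5] + [[[[u1, u3], u4], u5], u2] + [[[[u1, u4], u3], u2], u5] - [[[[u1, u4], u3], u5], u2]


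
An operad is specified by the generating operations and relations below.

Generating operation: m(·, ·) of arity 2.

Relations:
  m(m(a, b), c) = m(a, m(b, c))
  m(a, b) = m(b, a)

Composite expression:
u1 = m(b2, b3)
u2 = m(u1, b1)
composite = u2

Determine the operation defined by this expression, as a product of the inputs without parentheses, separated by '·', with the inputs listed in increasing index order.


Reordering under m is free, so list the b-inputs canonically.
m(b2, b3) flattens to b2 · b3
m(m(b2, b3), b1) flattens to b2 · b3 · b1
reordering the factors by index: b1 · b2 · b3

b1 · b2 · b3


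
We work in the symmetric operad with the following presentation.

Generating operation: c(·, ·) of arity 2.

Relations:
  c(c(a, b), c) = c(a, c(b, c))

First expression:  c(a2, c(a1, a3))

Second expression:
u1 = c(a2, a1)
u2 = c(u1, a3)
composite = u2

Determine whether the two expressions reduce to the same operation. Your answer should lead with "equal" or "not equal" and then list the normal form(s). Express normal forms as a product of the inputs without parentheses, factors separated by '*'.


The first expression, normalized: a2 * a1 * a3
The second expression, normalized: a2 * a1 * a3
The normal forms match — equal.

equal; the common form is a2 * a1 * a3


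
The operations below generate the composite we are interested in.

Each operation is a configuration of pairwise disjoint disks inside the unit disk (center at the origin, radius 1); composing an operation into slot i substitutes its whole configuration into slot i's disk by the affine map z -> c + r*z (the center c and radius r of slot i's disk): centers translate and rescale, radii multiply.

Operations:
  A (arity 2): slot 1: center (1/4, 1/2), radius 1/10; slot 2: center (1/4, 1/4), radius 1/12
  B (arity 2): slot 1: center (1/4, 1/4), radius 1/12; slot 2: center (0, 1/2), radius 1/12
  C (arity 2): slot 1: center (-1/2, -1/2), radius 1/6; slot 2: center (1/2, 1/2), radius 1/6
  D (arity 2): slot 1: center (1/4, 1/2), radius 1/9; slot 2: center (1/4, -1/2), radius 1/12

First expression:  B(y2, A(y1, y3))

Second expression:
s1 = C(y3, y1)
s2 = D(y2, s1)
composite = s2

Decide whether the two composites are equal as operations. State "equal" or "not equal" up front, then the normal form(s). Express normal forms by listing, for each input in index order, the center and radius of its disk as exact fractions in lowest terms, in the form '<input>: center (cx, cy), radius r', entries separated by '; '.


not equal: they reduce to y1: center (1/48, 13/24), radius 1/120; y2: center (1/4, 1/4), radius 1/12; y3: center (1/48, 25/48), radius 1/144 and y1: center (7/24, -11/24), radius 1/72; y2: center (1/4, 1/2), radius 1/9; y3: center (5/24, -13/24), radius 1/72


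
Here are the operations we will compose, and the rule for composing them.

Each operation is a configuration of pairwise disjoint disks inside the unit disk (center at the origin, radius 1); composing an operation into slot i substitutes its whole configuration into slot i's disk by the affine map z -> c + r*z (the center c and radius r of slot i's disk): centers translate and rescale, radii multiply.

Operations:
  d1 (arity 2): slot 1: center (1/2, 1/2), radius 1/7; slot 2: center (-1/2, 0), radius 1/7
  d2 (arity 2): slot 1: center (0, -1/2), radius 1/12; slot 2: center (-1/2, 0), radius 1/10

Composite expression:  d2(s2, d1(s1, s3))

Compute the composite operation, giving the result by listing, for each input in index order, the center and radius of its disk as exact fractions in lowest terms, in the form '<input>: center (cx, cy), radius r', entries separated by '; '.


Nesting under d2 composes maps z -> c + r*z down each s-path.
input s2: applying the 1 nested substitution gives center (0, -1/2), radius 1/12
input s1: applying the 2 nested substitutions gives center (-9/20, 1/20), radius 1/70
input s3: applying the 2 nested substitutions gives center (-11/20, 0), radius 1/70

s1: center (-9/20, 1/20), radius 1/70; s2: center (0, -1/2), radius 1/12; s3: center (-11/20, 0), radius 1/70


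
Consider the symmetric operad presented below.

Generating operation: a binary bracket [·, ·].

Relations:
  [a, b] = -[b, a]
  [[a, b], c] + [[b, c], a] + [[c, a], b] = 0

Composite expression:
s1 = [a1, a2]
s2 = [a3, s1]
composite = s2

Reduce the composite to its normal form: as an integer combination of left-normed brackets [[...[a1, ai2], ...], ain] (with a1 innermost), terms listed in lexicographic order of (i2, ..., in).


-[[a1, a2], a3]

Left-normed coefficients sit on the a1-initial expansion words.
Composite bracket: [a3, [a1, a2]]
Expanding via [a, b] = ab - ba: 4 signed words (2^2 = 4).
The a1-initial words carry the normal form:
  word a1a2a3 has sign -1, contributing -[[a1, a2], a3]


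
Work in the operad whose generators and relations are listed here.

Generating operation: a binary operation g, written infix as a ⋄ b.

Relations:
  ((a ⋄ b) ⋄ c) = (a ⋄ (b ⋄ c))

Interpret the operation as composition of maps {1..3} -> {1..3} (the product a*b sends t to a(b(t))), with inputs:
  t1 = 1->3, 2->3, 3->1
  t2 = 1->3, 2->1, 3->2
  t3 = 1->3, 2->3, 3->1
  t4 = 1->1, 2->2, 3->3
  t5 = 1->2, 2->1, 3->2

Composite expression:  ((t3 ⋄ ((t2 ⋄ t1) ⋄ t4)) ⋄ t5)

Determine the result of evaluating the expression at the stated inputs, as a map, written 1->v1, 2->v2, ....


1->3, 2->3, 3->3


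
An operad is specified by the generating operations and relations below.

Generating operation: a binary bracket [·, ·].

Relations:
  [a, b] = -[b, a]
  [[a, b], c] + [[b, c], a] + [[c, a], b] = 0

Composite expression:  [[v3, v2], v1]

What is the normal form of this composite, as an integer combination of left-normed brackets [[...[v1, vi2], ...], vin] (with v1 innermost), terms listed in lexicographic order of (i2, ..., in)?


[[v1, v2], v3] - [[v1, v3], v2]

Skip Jacobi rewriting: expand, keep v1-initial words, read off terms.
Composite bracket: [[v3, v2], v1]
Expanding via [a, b] = ab - ba: 4 signed words (2^2 = 4).
Words beginning with v1 determine it all:
  v1v2v3 appears with sign +1, giving the term +[[v1, v2], v3]
  v1v3v2 appears with sign -1, giving the term -[[v1, v3], v2]


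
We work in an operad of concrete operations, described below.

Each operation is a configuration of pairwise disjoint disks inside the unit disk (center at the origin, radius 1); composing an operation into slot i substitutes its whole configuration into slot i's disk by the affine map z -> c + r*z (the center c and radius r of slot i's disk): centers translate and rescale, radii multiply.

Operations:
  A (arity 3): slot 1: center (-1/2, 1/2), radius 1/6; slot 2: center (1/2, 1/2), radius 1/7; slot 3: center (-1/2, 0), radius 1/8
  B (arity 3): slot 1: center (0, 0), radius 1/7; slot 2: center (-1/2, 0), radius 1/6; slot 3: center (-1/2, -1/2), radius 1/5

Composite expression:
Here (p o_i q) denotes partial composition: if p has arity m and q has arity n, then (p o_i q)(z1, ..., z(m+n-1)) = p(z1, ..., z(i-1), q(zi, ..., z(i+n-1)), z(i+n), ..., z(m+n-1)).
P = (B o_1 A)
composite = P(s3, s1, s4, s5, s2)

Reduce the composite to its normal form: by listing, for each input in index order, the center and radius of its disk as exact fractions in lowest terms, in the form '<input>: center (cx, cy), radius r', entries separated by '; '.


s1: center (1/14, 1/14), radius 1/49; s2: center (-1/2, -1/2), radius 1/5; s3: center (-1/14, 1/14), radius 1/42; s4: center (-1/14, 0), radius 1/56; s5: center (-1/2, 0), radius 1/6

Below B, radii multiply path by path; the s-disk centers shift.
input s3: composing its 2 substitution steps yields center (-1/14, 1/14), radius 1/42
input s1: composing its 2 substitution steps yields center (1/14, 1/14), radius 1/49
input s4: composing its 2 substitution steps yields center (-1/14, 0), radius 1/56
input s5: composing its 1 substitution step yields center (-1/2, 0), radius 1/6
input s2: composing its 1 substitution step yields center (-1/2, -1/2), radius 1/5


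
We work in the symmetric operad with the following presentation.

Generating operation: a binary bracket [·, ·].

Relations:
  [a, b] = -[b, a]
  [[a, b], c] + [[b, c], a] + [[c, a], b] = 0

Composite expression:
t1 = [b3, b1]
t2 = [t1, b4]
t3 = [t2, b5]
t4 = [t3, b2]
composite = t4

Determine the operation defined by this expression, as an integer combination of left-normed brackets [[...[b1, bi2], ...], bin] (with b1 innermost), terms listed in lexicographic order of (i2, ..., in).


-[[[[b1, b3], b4], b5], b2]

Left-normed coefficients sit on the b1-initial expansion words.
Composite bracket: [[[[b3, b1], b4], b5], b2]
Each bracket splits as ab - ba, giving 16 signed words (2^4 = 16).
Coefficients come from the b1-initial words:
  sign of b1b3b4b5b2 is -1, so it contributes -[[[[b1, b3], b4], b5], b2]


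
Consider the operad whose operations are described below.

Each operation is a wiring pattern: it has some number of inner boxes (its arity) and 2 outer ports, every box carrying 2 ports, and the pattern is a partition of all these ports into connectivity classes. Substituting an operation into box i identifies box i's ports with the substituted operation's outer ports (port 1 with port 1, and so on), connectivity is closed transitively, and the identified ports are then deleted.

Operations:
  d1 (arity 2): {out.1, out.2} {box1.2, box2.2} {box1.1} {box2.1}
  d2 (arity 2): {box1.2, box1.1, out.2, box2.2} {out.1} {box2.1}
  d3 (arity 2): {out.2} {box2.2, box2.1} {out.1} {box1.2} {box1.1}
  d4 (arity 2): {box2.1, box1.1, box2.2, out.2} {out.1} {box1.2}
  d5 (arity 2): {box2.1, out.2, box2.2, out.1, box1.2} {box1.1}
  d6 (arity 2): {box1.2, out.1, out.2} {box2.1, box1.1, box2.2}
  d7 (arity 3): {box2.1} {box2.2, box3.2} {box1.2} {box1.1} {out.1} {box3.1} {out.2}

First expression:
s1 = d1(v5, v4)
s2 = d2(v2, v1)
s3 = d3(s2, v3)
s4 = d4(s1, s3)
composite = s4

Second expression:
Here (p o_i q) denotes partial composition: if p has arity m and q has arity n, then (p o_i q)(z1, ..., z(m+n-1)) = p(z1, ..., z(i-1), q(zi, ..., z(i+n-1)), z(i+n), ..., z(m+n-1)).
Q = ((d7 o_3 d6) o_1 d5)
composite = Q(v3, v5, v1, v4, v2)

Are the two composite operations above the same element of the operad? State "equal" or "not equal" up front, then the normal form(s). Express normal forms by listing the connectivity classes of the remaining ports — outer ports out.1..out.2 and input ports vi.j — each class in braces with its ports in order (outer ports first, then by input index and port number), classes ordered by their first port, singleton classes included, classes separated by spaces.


not equal; the first gives {out.1} {out.2} {v1.1} {v1.2, v2.1, v2.2} {v3.1, v3.2} {v4.1} {v4.2, v5.2} {v5.1} and the second {out.1} {out.2} {v1.1} {v1.2, v4.2} {v2.1, v2.2, v4.1} {v3.1} {v3.2, v5.1, v5.2}

Reducing the first expression gives {out.1} {out.2} {v1.1} {v1.2, v2.1, v2.2} {v3.1, v3.2} {v4.1} {v4.2, v5.2} {v5.1}
Reducing the second expression gives {out.1} {out.2} {v1.1} {v1.2, v4.2} {v2.1, v2.2, v4.1} {v3.1} {v3.2, v5.1, v5.2}
The forms do not match — not equal.


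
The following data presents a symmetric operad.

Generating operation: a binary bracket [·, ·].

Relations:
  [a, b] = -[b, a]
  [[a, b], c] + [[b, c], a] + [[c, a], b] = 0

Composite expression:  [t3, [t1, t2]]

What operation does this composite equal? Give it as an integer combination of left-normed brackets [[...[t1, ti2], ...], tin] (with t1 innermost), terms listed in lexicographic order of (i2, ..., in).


-[[t1, t2], t3]

A multilinear Lie element is pinned by t1-initial words (t1 innermost).
Composite bracket: [t3, [t1, t2]]
Full expansion: 4 signed words from ab - ba (2^2 = 4).
Collect the words opening with t1:
  t1t2t3 (sign -1) contributes -[[t1, t2], t3]


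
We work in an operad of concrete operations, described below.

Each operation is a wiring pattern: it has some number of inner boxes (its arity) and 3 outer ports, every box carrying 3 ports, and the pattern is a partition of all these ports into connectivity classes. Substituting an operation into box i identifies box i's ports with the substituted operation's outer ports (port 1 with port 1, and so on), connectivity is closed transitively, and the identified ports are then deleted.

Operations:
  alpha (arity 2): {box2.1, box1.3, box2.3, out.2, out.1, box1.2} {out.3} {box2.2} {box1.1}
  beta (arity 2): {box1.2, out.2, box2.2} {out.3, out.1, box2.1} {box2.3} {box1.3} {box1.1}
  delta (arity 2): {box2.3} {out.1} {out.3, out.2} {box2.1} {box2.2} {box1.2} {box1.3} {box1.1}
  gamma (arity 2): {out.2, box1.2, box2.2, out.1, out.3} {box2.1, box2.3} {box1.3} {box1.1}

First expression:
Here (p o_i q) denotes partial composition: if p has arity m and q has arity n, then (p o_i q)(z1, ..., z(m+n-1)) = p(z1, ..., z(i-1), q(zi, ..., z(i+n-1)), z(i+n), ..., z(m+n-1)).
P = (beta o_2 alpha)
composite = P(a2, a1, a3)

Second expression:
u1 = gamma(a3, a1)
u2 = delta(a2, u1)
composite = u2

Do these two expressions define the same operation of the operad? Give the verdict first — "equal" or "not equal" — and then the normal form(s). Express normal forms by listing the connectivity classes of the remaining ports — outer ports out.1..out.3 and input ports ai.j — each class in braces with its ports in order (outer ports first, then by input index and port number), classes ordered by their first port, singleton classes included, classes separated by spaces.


not equal — first {out.1, out.2, out.3, a1.2, a1.3, a2.2, a3.1, a3.3} {a1.1} {a2.1} {a2.3} {a3.2}, second {out.1} {out.2, out.3} {a1.1, a1.3} {a1.2, a3.2} {a2.1} {a2.2} {a2.3} {a3.1} {a3.3}

Reducing the first expression gives {out.1, out.2, out.3, a1.2, a1.3, a2.2, a3.1, a3.3} {a1.1} {a2.1} {a2.3} {a3.2}
Reducing the second expression gives {out.1} {out.2, out.3} {a1.1, a1.3} {a1.2, a3.2} {a2.1} {a2.2} {a2.3} {a3.1} {a3.3}
No match — not equal.


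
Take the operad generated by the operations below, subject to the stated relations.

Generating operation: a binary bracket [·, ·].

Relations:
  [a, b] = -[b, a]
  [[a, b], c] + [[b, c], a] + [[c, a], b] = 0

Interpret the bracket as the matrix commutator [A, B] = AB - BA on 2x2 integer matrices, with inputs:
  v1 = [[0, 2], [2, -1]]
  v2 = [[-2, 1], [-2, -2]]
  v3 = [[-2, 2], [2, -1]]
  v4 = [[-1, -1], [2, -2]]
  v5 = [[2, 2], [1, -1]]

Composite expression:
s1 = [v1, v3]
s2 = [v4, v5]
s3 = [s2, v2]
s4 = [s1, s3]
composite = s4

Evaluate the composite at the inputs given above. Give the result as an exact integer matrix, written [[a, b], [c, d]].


[[-120, 120], [120, 120]]

[v1, v3] = [[0, 4], [-4, 0]]
[v4, v5] = [[-5, 5], [5, 5]]
[[v4, v5], v2] = [[-15, -10], [-20, 15]]
[[v1, v3], [[v4, v5], v2]] = [[-120, 120], [120, 120]]


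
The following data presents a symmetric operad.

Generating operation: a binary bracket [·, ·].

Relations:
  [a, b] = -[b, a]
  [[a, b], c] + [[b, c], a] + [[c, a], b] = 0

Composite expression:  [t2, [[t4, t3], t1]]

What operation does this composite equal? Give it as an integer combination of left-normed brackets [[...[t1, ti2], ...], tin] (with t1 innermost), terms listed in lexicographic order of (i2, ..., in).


-[[[t1, t3], t4], t2] + [[[t1, t4], t3], t2]


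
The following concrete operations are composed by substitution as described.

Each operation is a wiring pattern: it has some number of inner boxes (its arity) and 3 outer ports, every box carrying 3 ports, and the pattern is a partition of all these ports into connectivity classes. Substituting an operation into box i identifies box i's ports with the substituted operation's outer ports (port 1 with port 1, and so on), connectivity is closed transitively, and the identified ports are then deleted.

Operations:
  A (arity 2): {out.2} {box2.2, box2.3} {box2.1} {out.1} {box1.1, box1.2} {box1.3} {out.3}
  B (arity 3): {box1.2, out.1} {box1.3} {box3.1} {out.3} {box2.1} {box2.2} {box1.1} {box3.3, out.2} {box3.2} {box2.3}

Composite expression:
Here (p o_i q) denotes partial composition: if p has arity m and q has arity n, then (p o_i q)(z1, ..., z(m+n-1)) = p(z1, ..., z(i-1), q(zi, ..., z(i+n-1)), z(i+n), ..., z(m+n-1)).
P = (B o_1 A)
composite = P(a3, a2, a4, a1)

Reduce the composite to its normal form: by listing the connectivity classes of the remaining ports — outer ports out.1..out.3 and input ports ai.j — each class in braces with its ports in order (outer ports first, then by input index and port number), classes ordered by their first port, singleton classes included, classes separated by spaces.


{out.1} {out.2, a1.3} {out.3} {a1.1} {a1.2} {a2.1} {a2.2, a2.3} {a3.1, a3.2} {a3.3} {a4.1} {a4.2} {a4.3}


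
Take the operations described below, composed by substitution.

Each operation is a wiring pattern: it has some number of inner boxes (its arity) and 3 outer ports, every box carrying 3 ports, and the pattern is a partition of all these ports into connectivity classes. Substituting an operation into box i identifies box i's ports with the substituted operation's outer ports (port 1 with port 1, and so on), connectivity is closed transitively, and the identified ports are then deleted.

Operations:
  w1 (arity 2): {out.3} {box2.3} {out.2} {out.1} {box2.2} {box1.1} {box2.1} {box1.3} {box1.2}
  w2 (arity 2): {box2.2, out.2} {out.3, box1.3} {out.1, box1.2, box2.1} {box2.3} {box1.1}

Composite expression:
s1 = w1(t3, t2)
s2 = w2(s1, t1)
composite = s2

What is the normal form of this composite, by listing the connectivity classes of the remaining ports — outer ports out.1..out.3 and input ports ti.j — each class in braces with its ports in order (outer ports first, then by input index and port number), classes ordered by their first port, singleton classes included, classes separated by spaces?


{out.1, t1.1} {out.2, t1.2} {out.3} {t1.3} {t2.1} {t2.2} {t2.3} {t3.1} {t3.2} {t3.3}


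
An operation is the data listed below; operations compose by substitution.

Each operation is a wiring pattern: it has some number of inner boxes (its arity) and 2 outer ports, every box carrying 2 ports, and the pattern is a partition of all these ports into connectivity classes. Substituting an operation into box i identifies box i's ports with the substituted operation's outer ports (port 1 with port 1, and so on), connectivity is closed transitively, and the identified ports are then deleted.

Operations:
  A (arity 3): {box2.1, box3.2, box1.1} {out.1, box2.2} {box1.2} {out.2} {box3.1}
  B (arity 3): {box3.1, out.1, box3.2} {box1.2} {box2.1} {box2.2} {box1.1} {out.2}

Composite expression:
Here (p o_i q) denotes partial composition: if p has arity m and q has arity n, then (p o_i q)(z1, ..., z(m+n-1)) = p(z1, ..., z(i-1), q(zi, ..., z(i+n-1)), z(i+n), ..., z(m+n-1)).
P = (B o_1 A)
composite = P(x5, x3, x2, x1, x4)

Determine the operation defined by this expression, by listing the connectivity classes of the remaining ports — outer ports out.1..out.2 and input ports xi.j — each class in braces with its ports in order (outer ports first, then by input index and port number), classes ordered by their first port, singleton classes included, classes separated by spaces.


Two ports join when wires chain via B-identified ports.
A over (x5, x3, x2) gives {out.1, x3.2} {out.2} {x2.1} {x2.2, x3.1, x5.1} {x5.2}, out.j being that stage's outer ports
B over (x5, x3, x2, x1, x4) gives {out.1, x4.1, x4.2} {out.2} {x1.1} {x1.2} {x2.1} {x2.2, x3.1, x5.1} {x3.2} {x5.2}, out.j being that stage's outer ports

{out.1, x4.1, x4.2} {out.2} {x1.1} {x1.2} {x2.1} {x2.2, x3.1, x5.1} {x3.2} {x5.2}


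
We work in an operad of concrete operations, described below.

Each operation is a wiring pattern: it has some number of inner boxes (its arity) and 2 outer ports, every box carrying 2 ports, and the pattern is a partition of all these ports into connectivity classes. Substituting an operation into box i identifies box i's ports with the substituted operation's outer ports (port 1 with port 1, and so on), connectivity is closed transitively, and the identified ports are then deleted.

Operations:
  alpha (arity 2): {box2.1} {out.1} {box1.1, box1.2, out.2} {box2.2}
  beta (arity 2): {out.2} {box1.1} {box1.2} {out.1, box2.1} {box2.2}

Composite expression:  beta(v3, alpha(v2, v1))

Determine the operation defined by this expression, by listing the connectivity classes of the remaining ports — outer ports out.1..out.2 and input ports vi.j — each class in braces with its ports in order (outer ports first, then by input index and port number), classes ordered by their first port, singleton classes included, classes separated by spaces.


{out.1} {out.2} {v1.1} {v1.2} {v2.1, v2.2} {v3.1} {v3.2}


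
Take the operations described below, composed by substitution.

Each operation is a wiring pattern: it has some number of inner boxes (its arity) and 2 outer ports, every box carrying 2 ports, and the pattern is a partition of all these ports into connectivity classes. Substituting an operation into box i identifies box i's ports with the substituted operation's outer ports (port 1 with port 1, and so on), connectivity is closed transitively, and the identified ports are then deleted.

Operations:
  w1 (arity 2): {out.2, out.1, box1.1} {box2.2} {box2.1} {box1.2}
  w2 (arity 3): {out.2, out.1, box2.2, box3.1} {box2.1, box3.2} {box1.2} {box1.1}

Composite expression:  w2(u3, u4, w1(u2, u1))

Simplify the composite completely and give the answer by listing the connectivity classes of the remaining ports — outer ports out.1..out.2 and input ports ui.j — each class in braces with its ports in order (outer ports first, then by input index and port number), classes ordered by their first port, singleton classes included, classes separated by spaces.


{out.1, out.2, u2.1, u4.1, u4.2} {u1.1} {u1.2} {u2.2} {u3.1} {u3.2}

Connectivity passes through glued w2-boundaries; trace each wire chain.
w1 over (u2, u1) gives {out.1, out.2, u2.1} {u1.1} {u1.2} {u2.2}, out.j being that stage's outer ports
w2 over (u3, u4, u2, u1) gives {out.1, out.2, u2.1, u4.1, u4.2} {u1.1} {u1.2} {u2.2} {u3.1} {u3.2}, out.j being that stage's outer ports


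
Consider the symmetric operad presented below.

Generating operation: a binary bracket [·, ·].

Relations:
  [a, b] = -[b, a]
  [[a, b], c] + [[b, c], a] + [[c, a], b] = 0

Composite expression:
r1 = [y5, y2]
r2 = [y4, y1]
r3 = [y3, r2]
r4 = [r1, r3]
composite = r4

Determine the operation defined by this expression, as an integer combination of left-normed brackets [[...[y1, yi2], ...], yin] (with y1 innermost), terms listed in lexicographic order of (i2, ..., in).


[[[[y1, y4], y3], y2], y5] - [[[[y1, y4], y3], y5], y2]

Skip Jacobi rewriting: expand, keep y1-initial words, read off terms.
Composite bracket: [[y5, y2], [y3, [y4, y1]]]
The bracket unfolds into 16 signed words via [a, b] = ab - ba (2^4 = 16).
The y1-initial words carry the normal form:
  word y1y4y3y2y5 has sign +1, contributing +[[[[y1, y4], y3], y2], y5]
  word y1y4y3y5y2 has sign -1, contributing -[[[[y1, y4], y3], y5], y2]


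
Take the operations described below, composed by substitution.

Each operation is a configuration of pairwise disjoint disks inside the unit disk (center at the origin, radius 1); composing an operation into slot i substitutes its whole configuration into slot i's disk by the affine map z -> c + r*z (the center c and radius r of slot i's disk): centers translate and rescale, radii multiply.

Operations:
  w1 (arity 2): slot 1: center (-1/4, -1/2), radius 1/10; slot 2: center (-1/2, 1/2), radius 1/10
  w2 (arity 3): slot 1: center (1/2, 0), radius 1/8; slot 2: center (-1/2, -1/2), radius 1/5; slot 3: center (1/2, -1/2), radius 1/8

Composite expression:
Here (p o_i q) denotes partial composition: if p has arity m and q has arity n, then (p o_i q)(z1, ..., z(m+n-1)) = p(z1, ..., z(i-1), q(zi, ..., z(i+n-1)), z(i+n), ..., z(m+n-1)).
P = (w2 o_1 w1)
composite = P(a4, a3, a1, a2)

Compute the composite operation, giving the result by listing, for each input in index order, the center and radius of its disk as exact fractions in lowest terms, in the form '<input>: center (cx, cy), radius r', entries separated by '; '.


Each a-disk chains the slot maps above it in w2; radii multiply.
a4: after 2 affine steps, its disk has center (15/32, -1/16), radius 1/80
a3: after 2 affine steps, its disk has center (7/16, 1/16), radius 1/80
a1: after 1 affine step, its disk has center (-1/2, -1/2), radius 1/5
a2: after 1 affine step, its disk has center (1/2, -1/2), radius 1/8

a1: center (-1/2, -1/2), radius 1/5; a2: center (1/2, -1/2), radius 1/8; a3: center (7/16, 1/16), radius 1/80; a4: center (15/32, -1/16), radius 1/80


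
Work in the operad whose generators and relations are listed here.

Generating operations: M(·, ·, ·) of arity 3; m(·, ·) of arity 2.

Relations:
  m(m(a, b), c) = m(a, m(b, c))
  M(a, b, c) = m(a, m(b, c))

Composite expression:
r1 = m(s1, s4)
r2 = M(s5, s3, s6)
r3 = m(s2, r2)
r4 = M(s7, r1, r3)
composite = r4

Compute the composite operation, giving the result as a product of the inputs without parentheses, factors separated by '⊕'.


s7 ⊕ s1 ⊕ s4 ⊕ s2 ⊕ s5 ⊕ s3 ⊕ s6

Associativity of M dissolves the nesting; only the s-input order survives.
m(s1, s4) linearizes to s1 ⊕ s4
M(s5, s3, s6) linearizes to s5 ⊕ s3 ⊕ s6
m(s2, M(s5, s3, s6)) linearizes to s2 ⊕ s5 ⊕ s3 ⊕ s6
M(s7, m(s1, s4), m(s2, M(s5, s3, s6))) linearizes to s7 ⊕ s1 ⊕ s4 ⊕ s2 ⊕ s5 ⊕ s3 ⊕ s6


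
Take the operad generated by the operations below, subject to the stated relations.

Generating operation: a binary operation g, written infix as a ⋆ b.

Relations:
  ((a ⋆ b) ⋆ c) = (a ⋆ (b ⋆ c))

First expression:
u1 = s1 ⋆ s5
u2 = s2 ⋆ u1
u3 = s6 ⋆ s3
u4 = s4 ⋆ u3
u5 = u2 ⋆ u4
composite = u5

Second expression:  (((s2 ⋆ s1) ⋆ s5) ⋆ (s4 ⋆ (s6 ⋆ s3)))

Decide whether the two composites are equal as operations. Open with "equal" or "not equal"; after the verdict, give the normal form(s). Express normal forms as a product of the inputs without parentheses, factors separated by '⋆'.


equal; both compose to s2 ⋆ s1 ⋆ s5 ⋆ s4 ⋆ s6 ⋆ s3


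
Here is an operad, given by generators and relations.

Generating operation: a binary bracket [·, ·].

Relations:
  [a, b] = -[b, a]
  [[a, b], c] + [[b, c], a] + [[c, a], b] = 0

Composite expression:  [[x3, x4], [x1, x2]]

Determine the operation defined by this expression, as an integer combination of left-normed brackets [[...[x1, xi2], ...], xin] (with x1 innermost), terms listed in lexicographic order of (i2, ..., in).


-[[[x1, x2], x3], x4] + [[[x1, x2], x4], x3]

Left-normed coefficients sit on the x1-initial expansion words.
Composite bracket: [[x3, x4], [x1, x2]]
Under [a, b] = ab - ba we get 8 signed associative words (2^3 = 8).
Coefficients come from the x1-initial words:
  the word x1x2x3x4 carries sign -1 and contributes -[[[x1, x2], x3], x4]
  the word x1x2x4x3 carries sign +1 and contributes +[[[x1, x2], x4], x3]


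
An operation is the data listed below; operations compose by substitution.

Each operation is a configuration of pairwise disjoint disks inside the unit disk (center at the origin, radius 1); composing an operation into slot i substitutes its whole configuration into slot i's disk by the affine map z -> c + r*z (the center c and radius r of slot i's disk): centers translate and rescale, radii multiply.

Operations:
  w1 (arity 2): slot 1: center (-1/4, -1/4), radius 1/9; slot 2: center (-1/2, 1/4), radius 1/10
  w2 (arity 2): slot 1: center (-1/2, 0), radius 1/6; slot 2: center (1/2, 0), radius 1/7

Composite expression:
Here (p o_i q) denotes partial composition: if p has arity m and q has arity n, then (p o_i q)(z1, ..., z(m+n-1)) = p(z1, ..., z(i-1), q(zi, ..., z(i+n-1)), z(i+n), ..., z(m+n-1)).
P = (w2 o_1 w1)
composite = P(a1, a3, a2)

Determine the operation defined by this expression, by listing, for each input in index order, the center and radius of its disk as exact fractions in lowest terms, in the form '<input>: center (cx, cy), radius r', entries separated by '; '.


a1: center (-13/24, -1/24), radius 1/54; a2: center (1/2, 0), radius 1/7; a3: center (-7/12, 1/24), radius 1/60


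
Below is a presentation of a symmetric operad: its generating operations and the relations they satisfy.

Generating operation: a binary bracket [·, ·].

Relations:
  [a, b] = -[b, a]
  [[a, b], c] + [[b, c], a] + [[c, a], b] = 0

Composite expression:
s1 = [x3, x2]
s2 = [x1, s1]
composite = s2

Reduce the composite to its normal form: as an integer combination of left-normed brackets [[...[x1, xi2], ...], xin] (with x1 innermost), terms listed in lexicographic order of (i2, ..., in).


-[[x1, x2], x3] + [[x1, x3], x2]

Expand each bracket as ab - ba; the x1-initial words give the coefficients.
Composite bracket: [x1, [x3, x2]]
Expanding via [a, b] = ab - ba: 4 signed words (2^2 = 4).
Coefficients come from the x1-initial words:
  word x1x2x3 has sign -1, contributing -[[x1, x2], x3]
  word x1x3x2 has sign +1, contributing +[[x1, x3], x2]


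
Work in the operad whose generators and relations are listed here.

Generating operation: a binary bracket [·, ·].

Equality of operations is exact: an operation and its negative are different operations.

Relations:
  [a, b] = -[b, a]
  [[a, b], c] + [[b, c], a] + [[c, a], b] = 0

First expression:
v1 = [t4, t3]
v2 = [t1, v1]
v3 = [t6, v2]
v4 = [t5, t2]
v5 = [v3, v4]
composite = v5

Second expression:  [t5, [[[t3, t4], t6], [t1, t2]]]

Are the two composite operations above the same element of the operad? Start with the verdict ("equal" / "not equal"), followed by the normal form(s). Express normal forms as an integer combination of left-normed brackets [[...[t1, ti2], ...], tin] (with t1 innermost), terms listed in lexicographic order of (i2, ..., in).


not equal: they reduce to -[[[[[t1, t3], t4], t6], t2], t5] + [[[[[t1, t3], t4], t6], t5], t2] + [[[[[t1, t4], t3], t6], t2], t5] - [[[[[t1, t4], t3], t6], t5], t2] and [[[[[t1, t2], t3], t4], t6], t5] - [[[[[t1, t2], t4], t3], t6], t5] - [[[[[t1, t2], t6], t3], t4], t5] + [[[[[t1, t2], t6], t4], t3], t5]

Normal form of the first expression: -[[[[[t1, t3], t4], t6], t2], t5] + [[[[[t1, t3], t4], t6], t5], t2] + [[[[[t1, t4], t3], t6], t2], t5] - [[[[[t1, t4], t3], t6], t5], t2]
Normal form of the second expression: [[[[[t1, t2], t3], t4], t6], t5] - [[[[[t1, t2], t4], t3], t6], t5] - [[[[[t1, t2], t6], t3], t4], t5] + [[[[[t1, t2], t6], t4], t3], t5]
The forms do not match — not equal.
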